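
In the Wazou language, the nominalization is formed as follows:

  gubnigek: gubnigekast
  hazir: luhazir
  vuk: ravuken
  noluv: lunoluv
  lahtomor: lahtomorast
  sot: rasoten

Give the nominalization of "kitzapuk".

kitzapukast

"kitzapuk" has 3 vowels. The stems with 3 vowels (gubnigek → gubnigekast, lahtomor → lahtomorast) add -ast.
So kitzapuk → kitzapukast.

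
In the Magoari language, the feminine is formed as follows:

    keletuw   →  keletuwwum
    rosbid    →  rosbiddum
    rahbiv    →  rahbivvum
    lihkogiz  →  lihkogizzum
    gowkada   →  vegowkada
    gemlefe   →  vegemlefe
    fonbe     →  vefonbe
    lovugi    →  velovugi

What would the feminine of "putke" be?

"putke" ends in a vowel. The stems ending in a vowel (gowkada → vegowkada, gemlefe → vegemlefe, fonbe → vefonbe) add the prefix ve-.
The other pattern: stems ending in a consonant double the final consonant and add -um.
So putke → veputke.

veputke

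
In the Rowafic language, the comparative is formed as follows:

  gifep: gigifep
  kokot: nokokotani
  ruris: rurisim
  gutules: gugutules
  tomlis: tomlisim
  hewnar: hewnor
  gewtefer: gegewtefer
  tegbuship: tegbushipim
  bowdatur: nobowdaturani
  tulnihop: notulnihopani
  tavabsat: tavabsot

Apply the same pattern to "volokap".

tavabsat and kokot both end in -t yet inflect differently (tavabsot, nokokotani), so the final letter is not what conditions the rule; the last vowel is.
"volokap" has last vowel 'a'. The stems whose last vowel is 'a' (tavabsat → tavabsot, hewnar → hewnor) change the last vowel to 'o'.
The other patterns: stems whose last vowel is 'i' add -im; stems whose last vowel is 'o' or 'u' add no- … -ani around the stem; stems whose last vowel is 'e' repeat the first consonant+vowel as a prefix.
So volokap → volokop.

volokop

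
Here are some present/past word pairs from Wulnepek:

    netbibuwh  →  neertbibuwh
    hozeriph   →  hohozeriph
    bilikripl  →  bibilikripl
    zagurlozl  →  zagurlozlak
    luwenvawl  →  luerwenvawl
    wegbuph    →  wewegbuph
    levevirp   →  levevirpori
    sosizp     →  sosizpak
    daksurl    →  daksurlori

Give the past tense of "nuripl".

"nuripl" has second-to-last letter 'p'. The stems whose second-to-last letter is 'p' (wegbuph → wewegbuph, bilikripl → bibilikripl, hozeriph → hohozeriph) repeat the first consonant+vowel as a prefix.
So nuripl → nunuripl.

nunuripl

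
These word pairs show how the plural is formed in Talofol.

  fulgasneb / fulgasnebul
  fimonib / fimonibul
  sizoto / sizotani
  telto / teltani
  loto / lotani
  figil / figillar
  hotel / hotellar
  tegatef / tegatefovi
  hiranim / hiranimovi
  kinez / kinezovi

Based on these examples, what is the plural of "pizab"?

pizabul

fimonib and figil both have last vowel 'i' yet inflect differently (fimonibul, figillar), so the last vowel is not what conditions the rule; the final letter is.
"pizab" ends in -b. The stems ending in -b (fulgasneb → fulgasnebul, fimonib → fimonibul) add -ul.
The other patterns: stems ending in -o drop the final letter and add -ani; stems ending in -l double the final consonant and add -ar; stems ending in -f, -m or -z add -ovi.
So pizab → pizabul.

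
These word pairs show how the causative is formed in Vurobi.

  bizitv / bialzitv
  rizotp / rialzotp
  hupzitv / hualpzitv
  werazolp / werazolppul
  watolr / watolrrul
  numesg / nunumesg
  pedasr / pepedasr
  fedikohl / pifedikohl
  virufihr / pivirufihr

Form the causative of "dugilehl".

rizotp and werazolp both end in -p yet inflect differently (rialzotp, werazolppul), so the final letter is not what conditions the rule; the second-to-last letter is.
"dugilehl" has second-to-last letter 'h'. The stems whose second-to-last letter is 'h' (fedikohl → pifedikohl, virufihr → pivirufihr) add the prefix pi-.
So dugilehl → pidugilehl.

pidugilehl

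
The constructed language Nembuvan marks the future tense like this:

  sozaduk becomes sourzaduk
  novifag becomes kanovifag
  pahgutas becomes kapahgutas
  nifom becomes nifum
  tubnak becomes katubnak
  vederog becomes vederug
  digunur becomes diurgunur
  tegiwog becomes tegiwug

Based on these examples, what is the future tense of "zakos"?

novifag and vederog both end in -g yet inflect differently (kanovifag, vederug), so the final letter is not what conditions the rule; the last vowel is.
"zakos" has last vowel 'o'. The stems whose last vowel is 'o' (vederog → vederug, tegiwog → tegiwug, nifom → nifum) change the last vowel to 'u'.
The other patterns: stems whose last vowel is 'a' add the prefix ka-; stems whose last vowel is 'u' insert -ur- after the first vowel.
So zakos → zakus.

zakus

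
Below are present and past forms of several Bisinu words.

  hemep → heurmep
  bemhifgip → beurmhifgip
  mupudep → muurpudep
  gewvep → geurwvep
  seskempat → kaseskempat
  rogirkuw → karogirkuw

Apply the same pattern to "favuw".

kafavuw

bemhifgip and seskempat both have 3 vowels yet inflect differently (beurmhifgip, kaseskempat), so the number of vowels is not what conditions the rule; the final letter is.
"favuw" ends in -w. The one such stem in the data (rogirkuw → karogirkuw) adds the prefix ka-, so the same rule applies.
So favuw → kafavuw.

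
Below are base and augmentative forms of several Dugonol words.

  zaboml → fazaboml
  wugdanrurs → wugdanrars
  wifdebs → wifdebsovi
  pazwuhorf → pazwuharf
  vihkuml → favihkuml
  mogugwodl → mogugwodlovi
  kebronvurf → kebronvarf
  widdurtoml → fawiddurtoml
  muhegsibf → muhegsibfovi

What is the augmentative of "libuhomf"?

vihkuml and mogugwodl both end in -l yet inflect differently (favihkuml, mogugwodlovi), so the final letter is not what conditions the rule; the second-to-last letter is.
"libuhomf" has second-to-last letter 'm'. The stems whose second-to-last letter is 'm' (vihkuml → favihkuml, widdurtoml → fawiddurtoml, zaboml → fazaboml) add the prefix fa-.
The other patterns: stems whose second-to-last letter is 'r' change the last vowel to 'a'; stems whose second-to-last letter is 'b' or 'd' add -ovi.
So libuhomf → falibuhomf.

falibuhomf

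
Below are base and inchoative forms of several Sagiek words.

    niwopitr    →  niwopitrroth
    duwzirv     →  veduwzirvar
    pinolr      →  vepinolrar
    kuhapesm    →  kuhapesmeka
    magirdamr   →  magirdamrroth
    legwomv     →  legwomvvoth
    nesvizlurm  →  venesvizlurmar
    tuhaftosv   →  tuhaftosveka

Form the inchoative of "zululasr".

legwomv and tuhaftosv both end in -v yet inflect differently (legwomvvoth, tuhaftosveka), so the final letter is not what conditions the rule; the second-to-last letter is.
"zululasr" has second-to-last letter 's'. The stems whose second-to-last letter is 's' (tuhaftosv → tuhaftosveka, kuhapesm → kuhapesmeka) add -eka.
The other patterns: stems whose second-to-last letter is 'm' or 't' double the final consonant and add -oth; stems whose second-to-last letter is 'l' or 'r' add ve- … -ar around the stem.
So zululasr → zululasreka.

zululasreka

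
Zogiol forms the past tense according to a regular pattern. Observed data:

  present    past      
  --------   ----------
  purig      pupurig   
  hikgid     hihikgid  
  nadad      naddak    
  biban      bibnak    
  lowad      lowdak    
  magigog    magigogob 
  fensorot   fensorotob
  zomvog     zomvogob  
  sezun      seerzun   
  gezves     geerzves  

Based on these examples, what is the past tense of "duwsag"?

"duwsag" has last vowel 'a'. The stems whose last vowel is 'a' (nadad → naddak, biban → bibnak, lowad → lowdak) delete the last vowel and add -ak.
The other patterns: stems whose last vowel is 'i' repeat the first consonant+vowel as a prefix; stems whose last vowel is 'o' add -ob; stems whose last vowel is 'e' or 'u' insert -er- after the first vowel.
So duwsag → duwsgak.

duwsgak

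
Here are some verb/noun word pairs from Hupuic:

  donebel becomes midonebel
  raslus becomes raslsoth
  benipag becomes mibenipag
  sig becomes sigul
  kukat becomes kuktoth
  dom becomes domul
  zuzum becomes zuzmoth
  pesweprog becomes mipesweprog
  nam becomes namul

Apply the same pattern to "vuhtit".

"vuhtit" has 2 vowels. The stems with 2 vowels (kukat → kuktoth, zuzum → zuzmoth, raslus → raslsoth) delete the last vowel and add -oth.
So vuhtit → vuhttoth.

vuhttoth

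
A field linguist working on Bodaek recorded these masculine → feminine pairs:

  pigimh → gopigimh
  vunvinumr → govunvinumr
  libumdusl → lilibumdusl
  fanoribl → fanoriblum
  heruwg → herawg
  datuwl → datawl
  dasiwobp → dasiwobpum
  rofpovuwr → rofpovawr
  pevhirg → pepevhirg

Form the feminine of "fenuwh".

pevhirg and heruwg both end in -g yet inflect differently (pepevhirg, herawg), so the final letter is not what conditions the rule; the second-to-last letter is.
"fenuwh" has second-to-last letter 'w'. The stems whose second-to-last letter is 'w' (heruwg → herawg, rofpovuwr → rofpovawr, datuwl → datawl) change the last vowel to 'a'.
The other patterns: stems whose second-to-last letter is 'r' or 's' repeat the first consonant+vowel as a prefix; stems whose second-to-last letter is 'm' add the prefix go-; stems whose second-to-last letter is 'b' add -um.
So fenuwh → fenawh.

fenawh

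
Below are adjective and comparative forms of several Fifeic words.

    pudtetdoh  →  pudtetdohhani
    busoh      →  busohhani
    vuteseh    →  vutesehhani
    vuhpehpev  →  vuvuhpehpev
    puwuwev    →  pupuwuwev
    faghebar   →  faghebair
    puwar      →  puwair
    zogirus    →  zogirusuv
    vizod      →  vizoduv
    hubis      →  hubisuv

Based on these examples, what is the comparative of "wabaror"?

wabaroir

"wabaror" ends in -r. The stems ending in -r (faghebar → faghebair, puwar → puwair) drop the final letter and add -ir.
So wabaror → wabaroir.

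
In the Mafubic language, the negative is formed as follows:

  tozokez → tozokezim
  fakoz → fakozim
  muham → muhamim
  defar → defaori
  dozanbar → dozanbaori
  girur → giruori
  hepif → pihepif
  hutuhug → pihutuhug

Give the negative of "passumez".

"passumez" ends in -z. The stems ending in -z (tozokez → tozokezim, fakoz → fakozim) add -im.
So passumez → passumezim.

passumezim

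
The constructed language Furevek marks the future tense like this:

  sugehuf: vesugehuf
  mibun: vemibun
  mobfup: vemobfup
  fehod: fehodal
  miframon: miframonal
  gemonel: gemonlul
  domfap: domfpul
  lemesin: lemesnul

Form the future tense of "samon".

samonal

mibun and miframon both end in -n yet inflect differently (vemibun, miframonal), so the final letter is not what conditions the rule; the last vowel is.
"samon" has last vowel 'o'. The stems whose last vowel is 'o' (fehod → fehodal, miframon → miframonal) add -al.
So samon → samonal.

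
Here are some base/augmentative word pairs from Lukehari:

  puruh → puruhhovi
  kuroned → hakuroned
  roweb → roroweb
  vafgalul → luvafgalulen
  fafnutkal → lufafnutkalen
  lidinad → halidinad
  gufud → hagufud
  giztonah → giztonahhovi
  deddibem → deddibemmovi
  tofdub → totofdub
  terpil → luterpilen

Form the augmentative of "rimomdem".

rimomdemmovi

gufud and vafgalul both have last vowel 'u' yet inflect differently (hagufud, luvafgalulen), so the last vowel is not what conditions the rule; the final letter is.
"rimomdem" ends in -m. The one such stem in the data (deddibem → deddibemmovi) doubles the final consonant and adds -ovi (as do giztonah, puruh), so the same rule applies.
So rimomdem → rimomdemmovi.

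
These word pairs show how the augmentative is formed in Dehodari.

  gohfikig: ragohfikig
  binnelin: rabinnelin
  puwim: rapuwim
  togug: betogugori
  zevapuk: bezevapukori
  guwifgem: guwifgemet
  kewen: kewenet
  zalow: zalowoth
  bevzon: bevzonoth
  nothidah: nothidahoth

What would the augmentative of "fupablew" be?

fupablewet

gohfikig and togug both end in -g yet inflect differently (ragohfikig, betogugori), so the final letter is not what conditions the rule; the last vowel is.
"fupablew" has last vowel 'e'. The stems whose last vowel is 'e' (guwifgem → guwifgemet, kewen → kewenet) add -et.
The other patterns: stems whose last vowel is 'i' add the prefix ra-; stems whose last vowel is 'u' add be- … -ori around the stem; stems whose last vowel is 'a' or 'o' add -oth.
So fupablew → fupablewet.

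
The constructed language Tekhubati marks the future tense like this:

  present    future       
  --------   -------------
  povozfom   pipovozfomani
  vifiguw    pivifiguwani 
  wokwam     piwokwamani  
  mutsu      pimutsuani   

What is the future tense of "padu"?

Every pair shown (povozfom → pipovozfomani, vifiguw → pivifiguwani, wokwam → piwokwamani, …) follows the same rule: add pi- … -ani around the stem.
So padu → pipaduani.

pipaduani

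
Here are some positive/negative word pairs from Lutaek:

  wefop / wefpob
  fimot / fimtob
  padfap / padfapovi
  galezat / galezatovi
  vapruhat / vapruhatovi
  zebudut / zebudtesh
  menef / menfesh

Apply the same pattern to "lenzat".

lenzatovi

wefop and padfap both end in -p yet inflect differently (wefpob, padfapovi), so the final letter is not what conditions the rule; the last vowel is.
"lenzat" has last vowel 'a'. The stems whose last vowel is 'a' (padfap → padfapovi, galezat → galezatovi, vapruhat → vapruhatovi) add -ovi.
The other patterns: stems whose last vowel is 'o' delete the last vowel and add -ob; stems whose last vowel is 'e' or 'u' delete the last vowel and add -esh.
So lenzat → lenzatovi.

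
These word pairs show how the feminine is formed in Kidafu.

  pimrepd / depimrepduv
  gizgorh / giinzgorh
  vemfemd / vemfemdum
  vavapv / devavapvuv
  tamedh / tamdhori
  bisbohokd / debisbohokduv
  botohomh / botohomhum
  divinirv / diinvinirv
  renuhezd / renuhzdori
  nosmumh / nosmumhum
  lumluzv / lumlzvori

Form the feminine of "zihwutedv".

zihwutdvori

vemfemd and bisbohokd both end in -d yet inflect differently (vemfemdum, debisbohokduv), so the final letter is not what conditions the rule; the second-to-last letter is.
"zihwutedv" has second-to-last letter 'd'. The one such stem in the data (tamedh → tamdhori) deletes the last vowel and adds -ori (as do renuhezd, lumluzv), so the same rule applies.
The other patterns: stems whose second-to-last letter is 'm' add -um; stems whose second-to-last letter is 'k' or 'p' add de- … -uv around the stem; stems whose second-to-last letter is 'r' insert -in- after the first vowel.
So zihwutedv → zihwutdvori.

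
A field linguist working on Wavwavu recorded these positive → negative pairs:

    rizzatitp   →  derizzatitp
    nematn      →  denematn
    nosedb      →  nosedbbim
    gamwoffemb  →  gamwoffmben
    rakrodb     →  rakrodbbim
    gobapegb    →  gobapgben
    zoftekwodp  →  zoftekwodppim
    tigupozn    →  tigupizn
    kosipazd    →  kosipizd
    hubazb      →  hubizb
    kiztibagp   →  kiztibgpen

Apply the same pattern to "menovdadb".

"menovdadb" has second-to-last letter 'd'. The stems whose second-to-last letter is 'd' (rakrodb → rakrodbbim, zoftekwodp → zoftekwodppim, nosedb → nosedbbim) double the final consonant and add -im.
The other patterns: stems whose second-to-last letter is 'z' change the last vowel to 'i'; stems whose second-to-last letter is 't' add the prefix de-; stems whose second-to-last letter is 'g' or 'm' delete the last vowel and add -en.
So menovdadb → menovdadbbim.

menovdadbbim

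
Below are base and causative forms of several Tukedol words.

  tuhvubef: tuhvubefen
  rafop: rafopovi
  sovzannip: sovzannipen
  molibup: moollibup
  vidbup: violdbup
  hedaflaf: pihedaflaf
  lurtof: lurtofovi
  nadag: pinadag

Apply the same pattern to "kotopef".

rafop and molibup both end in -p yet inflect differently (rafopovi, moollibup), so the final letter is not what conditions the rule; the last vowel is.
"kotopef" has last vowel 'e'. The one such stem in the data (tuhvubef → tuhvubefen) adds -en, so the same rule applies.
The other patterns: stems whose last vowel is 'o' add -ovi; stems whose last vowel is 'u' insert -ol- after the first vowel; stems whose last vowel is 'a' add the prefix pi-.
So kotopef → kotopefen.

kotopefen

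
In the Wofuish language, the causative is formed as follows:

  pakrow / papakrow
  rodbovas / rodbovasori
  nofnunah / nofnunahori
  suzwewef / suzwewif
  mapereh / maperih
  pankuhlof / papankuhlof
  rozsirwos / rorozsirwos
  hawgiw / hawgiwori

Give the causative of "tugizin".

tugizinori

pankuhlof and suzwewef both end in -f yet inflect differently (papankuhlof, suzwewif), so the final letter is not what conditions the rule; the last vowel is.
"tugizin" has last vowel 'i'. The one such stem in the data (hawgiw → hawgiwori) adds -ori, so the same rule applies.
The other patterns: stems whose last vowel is 'o' repeat the first consonant+vowel as a prefix; stems whose last vowel is 'e' change the last vowel to 'i'.
So tugizin → tugizinori.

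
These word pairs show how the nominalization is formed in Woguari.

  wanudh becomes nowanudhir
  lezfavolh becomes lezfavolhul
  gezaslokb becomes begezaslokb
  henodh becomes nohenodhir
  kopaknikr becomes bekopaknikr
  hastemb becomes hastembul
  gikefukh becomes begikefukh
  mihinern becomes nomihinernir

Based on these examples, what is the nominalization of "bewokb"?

bebewokb

gikefukh and henodh both end in -h yet inflect differently (begikefukh, nohenodhir), so the final letter is not what conditions the rule; the second-to-last letter is.
"bewokb" has second-to-last letter 'k'. The stems whose second-to-last letter is 'k' (gikefukh → begikefukh, kopaknikr → bekopaknikr, gezaslokb → begezaslokb) add the prefix be-.
So bewokb → bebewokb.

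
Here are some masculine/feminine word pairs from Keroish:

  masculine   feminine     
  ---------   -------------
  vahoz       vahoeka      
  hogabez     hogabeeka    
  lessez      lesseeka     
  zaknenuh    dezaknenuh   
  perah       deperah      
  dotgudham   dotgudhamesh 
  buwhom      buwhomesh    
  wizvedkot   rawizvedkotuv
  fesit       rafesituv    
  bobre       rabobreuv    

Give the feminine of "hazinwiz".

hazinwieka

"hazinwiz" ends in -z. The stems ending in -z (vahoz → vahoeka, hogabez → hogabeeka, lessez → lesseeka) drop the final letter and add -eka.
The other patterns: stems ending in -h add the prefix de-; stems ending in -m add -esh; stems ending in -e or -t add ra- … -uv around the stem.
So hazinwiz → hazinwieka.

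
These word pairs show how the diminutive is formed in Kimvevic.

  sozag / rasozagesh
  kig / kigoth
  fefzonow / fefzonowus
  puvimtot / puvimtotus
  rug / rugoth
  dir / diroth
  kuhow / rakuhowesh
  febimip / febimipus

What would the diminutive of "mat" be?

matoth

kig and sozag both end in -g yet inflect differently (kigoth, rasozagesh), so the final letter is not what conditions the rule; the number of vowels is.
"mat" has 1 vowel. The stems with 1 vowel (kig → kigoth, dir → diroth, rug → rugoth) add -oth.
So mat → matoth.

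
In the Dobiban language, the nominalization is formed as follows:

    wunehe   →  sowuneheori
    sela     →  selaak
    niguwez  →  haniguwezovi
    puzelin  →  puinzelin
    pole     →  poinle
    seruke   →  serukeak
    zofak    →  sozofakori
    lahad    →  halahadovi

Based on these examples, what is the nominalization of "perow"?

peinrow

"perow" begins with p-. The stems beginning with p- (pole → poinle, puzelin → puinzelin) insert -in- after the first vowel.
So perow → peinrow.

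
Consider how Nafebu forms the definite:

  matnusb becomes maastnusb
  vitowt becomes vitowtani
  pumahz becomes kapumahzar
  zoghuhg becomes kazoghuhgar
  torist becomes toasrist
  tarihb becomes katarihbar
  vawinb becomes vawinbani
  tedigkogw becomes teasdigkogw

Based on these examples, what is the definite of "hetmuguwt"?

"hetmuguwt" has second-to-last letter 'w'. The one such stem in the data (vitowt → vitowtani) adds -ani, so the same rule applies.
So hetmuguwt → hetmuguwtani.

hetmuguwtani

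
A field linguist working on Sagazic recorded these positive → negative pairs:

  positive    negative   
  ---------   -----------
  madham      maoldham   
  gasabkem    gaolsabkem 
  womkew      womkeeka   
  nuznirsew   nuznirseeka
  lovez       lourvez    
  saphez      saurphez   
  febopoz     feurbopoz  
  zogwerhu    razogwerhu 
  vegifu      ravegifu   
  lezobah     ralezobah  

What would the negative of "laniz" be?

gasabkem and womkew both have last vowel 'e' yet inflect differently (gaolsabkem, womkeeka), so the last vowel is not what conditions the rule; the final letter is.
"laniz" ends in -z. The stems ending in -z (lovez → lourvez, saphez → saurphez, febopoz → feurbopoz) insert -ur- after the first vowel.
So laniz → laurniz.

laurniz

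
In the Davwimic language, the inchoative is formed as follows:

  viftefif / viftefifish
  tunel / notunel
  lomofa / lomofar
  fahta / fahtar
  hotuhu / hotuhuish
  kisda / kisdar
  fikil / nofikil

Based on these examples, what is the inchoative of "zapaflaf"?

fikil and viftefif both have last vowel 'i' yet inflect differently (nofikil, viftefifish), so the last vowel is not what conditions the rule; the final letter is.
"zapaflaf" ends in -f. The one such stem in the data (viftefif → viftefifish) adds -ish, so the same rule applies.
So zapaflaf → zapaflafish.

zapaflafish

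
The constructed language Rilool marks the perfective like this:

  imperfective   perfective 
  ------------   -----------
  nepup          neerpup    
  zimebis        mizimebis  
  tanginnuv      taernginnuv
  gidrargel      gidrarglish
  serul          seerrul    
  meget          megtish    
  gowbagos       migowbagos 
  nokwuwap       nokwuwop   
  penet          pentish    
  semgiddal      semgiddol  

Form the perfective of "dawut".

"dawut" has last vowel 'u'. The stems whose last vowel is 'u' (serul → seerrul, tanginnuv → taernginnuv, nepup → neerpup) insert -er- after the first vowel.
So dawut → daerwut.

daerwut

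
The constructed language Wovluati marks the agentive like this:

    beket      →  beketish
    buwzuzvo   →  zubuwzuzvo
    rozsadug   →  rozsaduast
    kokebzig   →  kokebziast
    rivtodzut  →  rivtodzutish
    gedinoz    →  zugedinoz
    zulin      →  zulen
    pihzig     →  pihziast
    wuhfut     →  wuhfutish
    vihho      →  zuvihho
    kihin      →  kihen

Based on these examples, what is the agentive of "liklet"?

wuhfut and rozsadug both have last vowel 'u' yet inflect differently (wuhfutish, rozsaduast), so the last vowel is not what conditions the rule; the final letter is.
"liklet" ends in -t. The stems ending in -t (wuhfut → wuhfutish, rivtodzut → rivtodzutish, beket → beketish) add -ish.
So liklet → likletish.

likletish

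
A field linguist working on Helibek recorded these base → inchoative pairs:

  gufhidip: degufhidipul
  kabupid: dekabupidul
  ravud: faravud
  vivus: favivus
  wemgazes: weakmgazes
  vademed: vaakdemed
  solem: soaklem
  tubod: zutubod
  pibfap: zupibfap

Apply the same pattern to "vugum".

kabupid and ravud both end in -d yet inflect differently (dekabupidul, faravud), so the final letter is not what conditions the rule; the last vowel is.
"vugum" has last vowel 'u'. The stems whose last vowel is 'u' (ravud → faravud, vivus → favivus) add the prefix fa-.
So vugum → favugum.

favugum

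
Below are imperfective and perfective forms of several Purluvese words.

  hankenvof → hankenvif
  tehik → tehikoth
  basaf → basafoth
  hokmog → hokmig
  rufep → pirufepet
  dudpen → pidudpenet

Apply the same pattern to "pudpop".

pudpip

hankenvof and basaf both end in -f yet inflect differently (hankenvif, basafoth), so the final letter is not what conditions the rule; the last vowel is.
"pudpop" has last vowel 'o'. The stems whose last vowel is 'o' (hankenvof → hankenvif, hokmog → hokmig) change the last vowel to 'i'.
So pudpop → pudpip.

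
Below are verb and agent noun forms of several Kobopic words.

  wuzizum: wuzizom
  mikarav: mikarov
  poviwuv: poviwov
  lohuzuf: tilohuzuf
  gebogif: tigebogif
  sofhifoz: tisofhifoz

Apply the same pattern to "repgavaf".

tirepgavaf

wuzizum and lohuzuf both have last vowel 'u' yet inflect differently (wuzizom, tilohuzuf), so the last vowel is not what conditions the rule; the final letter is.
"repgavaf" ends in -f. The stems ending in -f (lohuzuf → tilohuzuf, gebogif → tigebogif) add the prefix ti-.
The other pattern: stems ending in -m or -v change the last vowel to 'o'.
So repgavaf → tirepgavaf.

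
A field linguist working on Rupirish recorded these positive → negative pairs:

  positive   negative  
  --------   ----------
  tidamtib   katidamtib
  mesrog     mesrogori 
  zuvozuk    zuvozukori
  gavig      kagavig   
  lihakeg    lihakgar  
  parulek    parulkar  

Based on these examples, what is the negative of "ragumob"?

mesrog and gavig both end in -g yet inflect differently (mesrogori, kagavig), so the final letter is not what conditions the rule; the last vowel is.
"ragumob" has last vowel 'o'. The one such stem in the data (mesrog → mesrogori) adds -ori, so the same rule applies.
So ragumob → ragumobori.

ragumobori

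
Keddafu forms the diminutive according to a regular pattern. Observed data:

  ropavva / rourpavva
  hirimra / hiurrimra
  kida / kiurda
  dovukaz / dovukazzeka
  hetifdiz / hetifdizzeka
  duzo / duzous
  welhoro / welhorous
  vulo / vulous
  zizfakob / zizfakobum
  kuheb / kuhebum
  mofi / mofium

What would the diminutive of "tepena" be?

teurpena

ropavva and dovukaz both have last vowel 'a' yet inflect differently (rourpavva, dovukazzeka), so the last vowel is not what conditions the rule; the final letter is.
"tepena" ends in -a. The stems ending in -a (ropavva → rourpavva, hirimra → hiurrimra, kida → kiurda) insert -ur- after the first vowel.
So tepena → teurpena.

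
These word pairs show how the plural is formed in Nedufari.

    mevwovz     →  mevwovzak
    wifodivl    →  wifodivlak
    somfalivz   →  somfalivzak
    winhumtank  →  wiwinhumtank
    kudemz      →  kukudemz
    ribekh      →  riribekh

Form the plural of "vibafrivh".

"vibafrivh" has second-to-last letter 'v'. The stems whose second-to-last letter is 'v' (mevwovz → mevwovzak, wifodivl → wifodivlak, somfalivz → somfalivzak) add -ak.
The other pattern: stems whose second-to-last letter is 'k', 'm' or 'n' repeat the first consonant+vowel as a prefix.
So vibafrivh → vibafrivhak.

vibafrivhak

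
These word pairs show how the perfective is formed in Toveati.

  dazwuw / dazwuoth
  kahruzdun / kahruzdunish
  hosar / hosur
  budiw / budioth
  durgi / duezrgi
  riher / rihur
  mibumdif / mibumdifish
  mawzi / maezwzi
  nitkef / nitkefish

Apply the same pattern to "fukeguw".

fukeguoth

"fukeguw" ends in -w. The stems ending in -w (budiw → budioth, dazwuw → dazwuoth) drop the final letter and add -oth.
So fukeguw → fukeguoth.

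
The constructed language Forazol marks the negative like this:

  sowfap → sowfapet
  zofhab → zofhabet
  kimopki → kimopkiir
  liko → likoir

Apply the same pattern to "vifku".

vifkuir

sowfap and liko both have 2 vowels yet inflect differently (sowfapet, likoir), so the number of vowels is not what conditions the rule; whether the stem ends in a vowel or a consonant is.
"vifku" ends in a vowel. The stems ending in a vowel (kimopki → kimopkiir, liko → likoir) add -ir.
The other pattern: stems ending in a consonant add -et.
So vifku → vifkuir.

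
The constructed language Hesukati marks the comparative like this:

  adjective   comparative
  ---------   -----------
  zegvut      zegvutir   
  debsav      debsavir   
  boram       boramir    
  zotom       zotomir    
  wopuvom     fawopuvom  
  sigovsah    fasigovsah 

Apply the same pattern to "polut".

polutir

boram and wopuvom both end in -m yet inflect differently (boramir, fawopuvom), so the final letter is not what conditions the rule; the number of vowels is.
"polut" has 2 vowels. The stems with 2 vowels (zegvut → zegvutir, debsav → debsavir, boram → boramir) add -ir.
So polut → polutir.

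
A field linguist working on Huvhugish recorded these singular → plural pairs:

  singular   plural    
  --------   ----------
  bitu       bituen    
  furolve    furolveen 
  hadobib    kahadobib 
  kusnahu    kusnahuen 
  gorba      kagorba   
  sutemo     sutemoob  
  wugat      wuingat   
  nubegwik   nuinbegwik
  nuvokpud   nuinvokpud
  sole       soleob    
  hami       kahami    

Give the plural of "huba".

kahuba

sole and furolve both end in -e yet inflect differently (soleob, furolveen), so the final letter is not what conditions the rule; the first letter is.
"huba" begins with h-. The stems beginning with h- (hadobib → kahadobib, hami → kahami) add the prefix ka-.
So huba → kahuba.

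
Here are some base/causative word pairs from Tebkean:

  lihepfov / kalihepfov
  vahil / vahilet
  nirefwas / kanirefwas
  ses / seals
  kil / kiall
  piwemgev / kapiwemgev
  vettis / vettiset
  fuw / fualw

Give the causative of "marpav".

marpavet

ses and vettis both end in -s yet inflect differently (seals, vettiset), so the final letter is not what conditions the rule; the number of vowels is.
"marpav" has 2 vowels. The stems with 2 vowels (vettis → vettiset, vahil → vahilet) add -et.
The other patterns: stems with 1 vowel insert -al- after the first vowel; stems with 3 vowels add the prefix ka-.
So marpav → marpavet.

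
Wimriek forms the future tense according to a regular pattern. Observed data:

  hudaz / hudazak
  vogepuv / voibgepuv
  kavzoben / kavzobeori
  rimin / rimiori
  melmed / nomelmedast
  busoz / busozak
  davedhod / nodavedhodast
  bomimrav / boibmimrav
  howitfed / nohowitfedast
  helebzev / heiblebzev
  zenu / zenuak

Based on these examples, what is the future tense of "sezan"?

helebzev and howitfed both have last vowel 'e' yet inflect differently (heiblebzev, nohowitfedast), so the last vowel is not what conditions the rule; the final letter is.
"sezan" ends in -n. The stems ending in -n (rimin → rimiori, kavzoben → kavzobeori) drop the final letter and add -ori.
The other patterns: stems ending in -v insert -ib- after the first vowel; stems ending in -d add no- … -ast around the stem; stems ending in -u or -z add -ak.
So sezan → sezaori.

sezaori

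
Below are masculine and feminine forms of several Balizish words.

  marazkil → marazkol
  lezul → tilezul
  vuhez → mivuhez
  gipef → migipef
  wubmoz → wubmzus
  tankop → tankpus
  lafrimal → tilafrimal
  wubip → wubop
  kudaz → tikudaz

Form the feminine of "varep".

mivarep

"varep" has last vowel 'e'. The stems whose last vowel is 'e' (gipef → migipef, vuhez → mivuhez) add the prefix mi-.
So varep → mivarep.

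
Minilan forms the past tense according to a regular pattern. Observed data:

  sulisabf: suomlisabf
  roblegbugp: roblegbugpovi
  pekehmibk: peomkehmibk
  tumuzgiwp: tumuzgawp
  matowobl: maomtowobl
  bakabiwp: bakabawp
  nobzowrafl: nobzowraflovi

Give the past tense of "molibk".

bakabiwp and roblegbugp both end in -p yet inflect differently (bakabawp, roblegbugpovi), so the final letter is not what conditions the rule; the second-to-last letter is.
"molibk" has second-to-last letter 'b'. The stems whose second-to-last letter is 'b' (sulisabf → suomlisabf, pekehmibk → peomkehmibk, matowobl → maomtowobl) insert -om- after the first vowel.
So molibk → moomlibk.

moomlibk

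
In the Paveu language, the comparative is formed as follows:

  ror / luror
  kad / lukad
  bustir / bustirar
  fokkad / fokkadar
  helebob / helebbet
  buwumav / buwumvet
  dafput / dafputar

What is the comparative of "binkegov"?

kad and fokkad both end in -d yet inflect differently (lukad, fokkadar), so the final letter is not what conditions the rule; the number of vowels is.
"binkegov" has 3 vowels. The stems with 3 vowels (buwumav → buwumvet, helebob → helebbet) delete the last vowel and add -et.
So binkegov → binkegvet.

binkegvet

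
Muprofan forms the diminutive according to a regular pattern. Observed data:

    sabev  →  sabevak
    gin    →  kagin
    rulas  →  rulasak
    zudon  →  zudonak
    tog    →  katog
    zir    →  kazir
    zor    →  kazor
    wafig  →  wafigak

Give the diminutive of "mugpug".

mugpugak

"mugpug" has 2 vowels. The stems with 2 vowels (zudon → zudonak, wafig → wafigak, sabev → sabevak) add -ak.
So mugpug → mugpugak.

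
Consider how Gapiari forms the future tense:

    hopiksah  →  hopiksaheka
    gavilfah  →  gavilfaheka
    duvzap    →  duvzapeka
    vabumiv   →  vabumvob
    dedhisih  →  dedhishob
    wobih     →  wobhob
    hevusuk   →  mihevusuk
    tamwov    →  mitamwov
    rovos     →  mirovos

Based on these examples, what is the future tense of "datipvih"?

hopiksah and dedhisih both end in -h yet inflect differently (hopiksaheka, dedhishob), so the final letter is not what conditions the rule; the last vowel is.
"datipvih" has last vowel 'i'. The stems whose last vowel is 'i' (vabumiv → vabumvob, dedhisih → dedhishob, wobih → wobhob) delete the last vowel and add -ob.
The other patterns: stems whose last vowel is 'a' add -eka; stems whose last vowel is 'o' or 'u' add the prefix mi-.
So datipvih → datipvhob.

datipvhob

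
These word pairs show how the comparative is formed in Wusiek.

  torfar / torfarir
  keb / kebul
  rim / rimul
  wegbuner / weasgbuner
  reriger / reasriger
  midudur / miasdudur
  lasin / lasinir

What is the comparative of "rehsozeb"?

reashsozeb

torfar and wegbuner both end in -r yet inflect differently (torfarir, weasgbuner), so the final letter is not what conditions the rule; the number of vowels is.
"rehsozeb" has 3 vowels. The stems with 3 vowels (wegbuner → weasgbuner, midudur → miasdudur, reriger → reasriger) insert -as- after the first vowel.
The other patterns: stems with 1 vowel add -ul; stems with 2 vowels add -ir.
So rehsozeb → reashsozeb.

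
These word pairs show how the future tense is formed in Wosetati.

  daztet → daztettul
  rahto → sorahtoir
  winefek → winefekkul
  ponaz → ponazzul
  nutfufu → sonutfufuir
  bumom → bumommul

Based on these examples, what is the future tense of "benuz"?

benuzzul

"benuz" ends in a consonant. The stems ending in a consonant (ponaz → ponazzul, bumom → bumommul, winefek → winefekkul) double the final consonant and add -ul.
The other pattern: stems ending in a vowel add so- … -ir around the stem.
So benuz → benuzzul.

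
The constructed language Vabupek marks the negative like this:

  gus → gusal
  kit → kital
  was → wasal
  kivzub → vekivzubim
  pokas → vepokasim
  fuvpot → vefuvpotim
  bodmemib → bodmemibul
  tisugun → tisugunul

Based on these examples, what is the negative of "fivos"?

vefivosim

gus and pokas both end in -s yet inflect differently (gusal, vepokasim), so the final letter is not what conditions the rule; the number of vowels is.
"fivos" has 2 vowels. The stems with 2 vowels (kivzub → vekivzubim, pokas → vepokasim, fuvpot → vefuvpotim) add ve- … -im around the stem.
So fivos → vefivosim.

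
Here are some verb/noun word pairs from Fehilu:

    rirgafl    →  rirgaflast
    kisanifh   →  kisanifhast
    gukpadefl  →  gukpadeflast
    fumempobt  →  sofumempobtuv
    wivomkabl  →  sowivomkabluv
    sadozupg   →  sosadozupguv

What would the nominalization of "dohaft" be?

rirgafl and wivomkabl both end in -l yet inflect differently (rirgaflast, sowivomkabluv), so the final letter is not what conditions the rule; the second-to-last letter is.
"dohaft" has second-to-last letter 'f'. The stems whose second-to-last letter is 'f' (rirgafl → rirgaflast, kisanifh → kisanifhast, gukpadefl → gukpadeflast) add -ast.
The other pattern: stems whose second-to-last letter is 'b' or 'p' add so- … -uv around the stem.
So dohaft → dohaftast.

dohaftast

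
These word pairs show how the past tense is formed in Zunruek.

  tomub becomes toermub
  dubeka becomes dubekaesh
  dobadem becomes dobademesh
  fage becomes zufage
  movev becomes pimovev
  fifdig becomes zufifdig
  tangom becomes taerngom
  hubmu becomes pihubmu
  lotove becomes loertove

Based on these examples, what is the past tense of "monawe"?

pimonawe

dobadem and tangom both end in -m yet inflect differently (dobademesh, taerngom), so the final letter is not what conditions the rule; the first letter is.
"monawe" begins with m-. The one such stem in the data (movev → pimovev) adds the prefix pi-, so the same rule applies.
The other patterns: stems beginning with d- add -esh; stems beginning with f- add the prefix zu-; stems beginning with l- or t- insert -er- after the first vowel.
So monawe → pimonawe.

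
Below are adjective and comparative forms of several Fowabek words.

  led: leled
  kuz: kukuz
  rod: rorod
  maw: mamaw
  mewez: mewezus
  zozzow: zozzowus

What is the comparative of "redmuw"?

kuz and mewez both end in -z yet inflect differently (kukuz, mewezus), so the final letter is not what conditions the rule; the number of vowels is.
"redmuw" has 2 vowels. The stems with 2 vowels (mewez → mewezus, zozzow → zozzowus) add -us.
So redmuw → redmuwus.

redmuwus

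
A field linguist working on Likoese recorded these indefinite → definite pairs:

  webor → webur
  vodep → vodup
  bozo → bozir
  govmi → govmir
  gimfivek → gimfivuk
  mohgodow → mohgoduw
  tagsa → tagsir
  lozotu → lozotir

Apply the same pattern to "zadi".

zadir

"zadi" ends in a vowel. The stems ending in a vowel (lozotu → lozotir, govmi → govmir, bozo → bozir) drop the final letter and add -ir.
So zadi → zadir.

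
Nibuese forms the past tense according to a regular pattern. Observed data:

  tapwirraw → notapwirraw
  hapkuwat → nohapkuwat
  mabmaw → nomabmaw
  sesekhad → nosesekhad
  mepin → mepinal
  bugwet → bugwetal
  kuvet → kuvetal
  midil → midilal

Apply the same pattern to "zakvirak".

nozakvirak

hapkuwat and bugwet both end in -t yet inflect differently (nohapkuwat, bugwetal), so the final letter is not what conditions the rule; the last vowel is.
"zakvirak" has last vowel 'a'. The stems whose last vowel is 'a' (tapwirraw → notapwirraw, hapkuwat → nohapkuwat, mabmaw → nomabmaw) add the prefix no-.
So zakvirak → nozakvirak.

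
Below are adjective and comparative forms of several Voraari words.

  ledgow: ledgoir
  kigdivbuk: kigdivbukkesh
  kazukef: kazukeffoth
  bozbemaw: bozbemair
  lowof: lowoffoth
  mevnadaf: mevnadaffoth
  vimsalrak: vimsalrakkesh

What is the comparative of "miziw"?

ledgow and lowof both have last vowel 'o' yet inflect differently (ledgoir, lowoffoth), so the last vowel is not what conditions the rule; the final letter is.
"miziw" ends in -w. The stems ending in -w (bozbemaw → bozbemair, ledgow → ledgoir) drop the final letter and add -ir.
The other patterns: stems ending in -f double the final consonant and add -oth; stems ending in -k double the final consonant and add -esh.
So miziw → miziir.

miziir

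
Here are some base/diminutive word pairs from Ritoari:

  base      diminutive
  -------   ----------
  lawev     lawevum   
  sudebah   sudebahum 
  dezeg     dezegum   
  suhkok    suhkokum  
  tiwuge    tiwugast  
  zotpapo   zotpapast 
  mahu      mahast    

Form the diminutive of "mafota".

mafotast

lawev and tiwuge both have last vowel 'e' yet inflect differently (lawevum, tiwugast), so the last vowel is not what conditions the rule; whether the stem ends in a vowel or a consonant is.
"mafota" ends in a vowel. The stems ending in a vowel (tiwuge → tiwugast, zotpapo → zotpapast, mahu → mahast) drop the final letter and add -ast.
So mafota → mafotast.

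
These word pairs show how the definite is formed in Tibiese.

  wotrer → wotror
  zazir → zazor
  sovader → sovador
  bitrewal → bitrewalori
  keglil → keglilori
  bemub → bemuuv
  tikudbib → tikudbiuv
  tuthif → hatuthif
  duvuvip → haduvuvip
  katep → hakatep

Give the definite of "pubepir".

"pubepir" ends in -r. The stems ending in -r (wotrer → wotror, zazir → zazor, sovader → sovador) change the last vowel to 'o'.
The other patterns: stems ending in -l add -ori; stems ending in -b drop the final letter and add -uv; stems ending in -f or -p add the prefix ha-.
So pubepir → pubepor.

pubepor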